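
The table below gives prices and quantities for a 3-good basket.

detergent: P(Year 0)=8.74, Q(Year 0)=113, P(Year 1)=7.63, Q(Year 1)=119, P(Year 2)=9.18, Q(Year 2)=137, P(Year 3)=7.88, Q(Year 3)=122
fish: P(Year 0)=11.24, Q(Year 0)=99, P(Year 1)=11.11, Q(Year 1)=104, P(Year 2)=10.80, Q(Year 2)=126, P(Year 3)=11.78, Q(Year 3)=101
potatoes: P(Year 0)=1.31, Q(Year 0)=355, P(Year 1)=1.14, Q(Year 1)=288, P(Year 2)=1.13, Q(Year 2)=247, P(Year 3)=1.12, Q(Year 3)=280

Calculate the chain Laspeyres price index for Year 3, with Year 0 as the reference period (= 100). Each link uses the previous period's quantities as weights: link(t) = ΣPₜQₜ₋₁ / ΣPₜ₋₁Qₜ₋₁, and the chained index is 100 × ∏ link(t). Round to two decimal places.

96.09

Link Year 0→Year 1:
ΣP(Year 1)Q(Year 0) = 7.63×113 + 11.11×99 + 1.14×355 = 862.19 + 1099.89 + 404.7 = 2366.78
ΣP(Year 0)Q(Year 0) = 8.74×113 + 11.24×99 + 1.31×355 = 987.62 + 1112.76 + 465.05 = 2565.43
link = 2366.78/2565.43 = 0.922567
Link Year 1→Year 2:
ΣP(Year 2)Q(Year 1) = 9.18×119 + 10.80×104 + 1.13×288 = 1092.42 + 1123.2 + 325.44 = 2541.06
ΣP(Year 1)Q(Year 1) = 7.63×119 + 11.11×104 + 1.14×288 = 907.97 + 1155.44 + 328.32 = 2391.73
link = 2541.06/2391.73 = 1.062436
Link Year 2→Year 3:
ΣP(Year 3)Q(Year 2) = 7.88×137 + 11.78×126 + 1.12×247 = 1079.56 + 1484.28 + 276.64 = 2840.48
ΣP(Year 2)Q(Year 2) = 9.18×137 + 10.80×126 + 1.13×247 = 1257.66 + 1360.8 + 279.11 = 2897.57
link = 2840.48/2897.57 = 0.980297
Chained index = 100 × 0.922567 × 1.062436 × 0.980297 = 96.0856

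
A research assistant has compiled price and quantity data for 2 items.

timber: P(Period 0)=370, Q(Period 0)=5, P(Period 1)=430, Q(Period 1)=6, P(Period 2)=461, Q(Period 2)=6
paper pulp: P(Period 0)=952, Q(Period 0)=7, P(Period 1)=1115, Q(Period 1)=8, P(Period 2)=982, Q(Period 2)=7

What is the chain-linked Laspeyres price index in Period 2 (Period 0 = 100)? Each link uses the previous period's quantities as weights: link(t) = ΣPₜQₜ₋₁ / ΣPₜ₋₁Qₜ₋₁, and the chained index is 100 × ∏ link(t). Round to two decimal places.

Link Period 0→Period 1:
ΣP(Period 1)Q(Period 0) = 430×5 + 1115×7 = 2150 + 7805 = 9955
ΣP(Period 0)Q(Period 0) = 370×5 + 952×7 = 1850 + 6664 = 8514
link = 9955/8514 = 1.169251
Link Period 1→Period 2:
ΣP(Period 2)Q(Period 1) = 461×6 + 982×8 = 2766 + 7856 = 10622
ΣP(Period 1)Q(Period 1) = 430×6 + 1115×8 = 2580 + 8920 = 11500
link = 10622/11500 = 0.923652
Chained index = 100 × 1.169251 × 0.923652 = 107.9981

108.00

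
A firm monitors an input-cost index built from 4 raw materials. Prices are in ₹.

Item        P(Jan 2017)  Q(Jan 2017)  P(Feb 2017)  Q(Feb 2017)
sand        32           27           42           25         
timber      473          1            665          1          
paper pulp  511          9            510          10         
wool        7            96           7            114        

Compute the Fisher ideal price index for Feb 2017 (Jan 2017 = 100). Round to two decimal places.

Laspeyres component (base-period weights):
ΣP(Feb 2017)Q(Jan 2017) = 42×27 + 665×1 + 510×9 + 7×96 = 1134 + 665 + 4590 + 672 = 7061
ΣP(Jan 2017)Q(Jan 2017) = 32×27 + 473×1 + 511×9 + 7×96 = 864 + 473 + 4599 + 672 = 6608
L = 7061 / 6608 × 100 = 106.8553
Paasche component (current-period weights):
ΣP(Feb 2017)Q(Feb 2017) = 42×25 + 665×1 + 510×10 + 7×114 = 1050 + 665 + 5100 + 798 = 7613
ΣP(Jan 2017)Q(Feb 2017) = 32×25 + 473×1 + 511×10 + 7×114 = 800 + 473 + 5110 + 798 = 7181
P = 7613 / 7181 × 100 = 106.0159
Fisher = √(L × P) = √(106.8553 × 106.0159) = 106.4348

106.43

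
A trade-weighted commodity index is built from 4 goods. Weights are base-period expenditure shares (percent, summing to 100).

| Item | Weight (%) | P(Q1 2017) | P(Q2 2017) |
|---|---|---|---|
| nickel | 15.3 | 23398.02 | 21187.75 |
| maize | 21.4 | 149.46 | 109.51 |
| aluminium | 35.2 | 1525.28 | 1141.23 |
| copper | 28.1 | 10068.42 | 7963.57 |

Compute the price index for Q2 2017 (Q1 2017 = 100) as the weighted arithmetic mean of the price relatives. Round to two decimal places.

nickel: 15.3 × (21187.75/23398.02) = 15.3 × 0.905536 = 13.8547
maize: 21.4 × (109.51/149.46) = 21.4 × 0.732704 = 15.6799
aluminium: 35.2 × (1141.23/1525.28) = 35.2 × 0.748210 = 26.3370
copper: 28.1 × (7963.57/10068.42) = 28.1 × 0.790945 = 22.2256
Index = Σ wᵢ·(p₁ᵢ/p₀ᵢ) = 13.8547 + 15.6799 + 26.3370 + 22.2256 = 78.0971

78.10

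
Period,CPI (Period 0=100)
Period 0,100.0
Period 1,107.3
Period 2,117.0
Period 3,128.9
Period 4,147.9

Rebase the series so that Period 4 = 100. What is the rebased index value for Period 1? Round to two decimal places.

Rebased(Period 1) = 107.3 / 147.9 × 100 = 72.5490

72.55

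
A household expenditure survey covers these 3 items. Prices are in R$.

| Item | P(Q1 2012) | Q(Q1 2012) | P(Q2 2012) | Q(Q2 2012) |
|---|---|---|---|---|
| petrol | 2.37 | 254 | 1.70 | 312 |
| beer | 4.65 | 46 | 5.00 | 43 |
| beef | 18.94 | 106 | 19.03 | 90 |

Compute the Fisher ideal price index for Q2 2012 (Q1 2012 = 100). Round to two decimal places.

Laspeyres component (base-period weights):
ΣP(Q2 2012)Q(Q1 2012) = 1.70×254 + 5.00×46 + 19.03×106 = 431.8 + 230 + 2017.18 = 2678.98
ΣP(Q1 2012)Q(Q1 2012) = 2.37×254 + 4.65×46 + 18.94×106 = 601.98 + 213.9 + 2007.64 = 2823.52
L = 2678.98 / 2823.52 × 100 = 94.8809
Paasche component (current-period weights):
ΣP(Q2 2012)Q(Q2 2012) = 1.70×312 + 5.00×43 + 19.03×90 = 530.4 + 215 + 1712.7 = 2458.1
ΣP(Q1 2012)Q(Q2 2012) = 2.37×312 + 4.65×43 + 18.94×90 = 739.44 + 199.95 + 1704.6 = 2643.99
P = 2458.1 / 2643.99 × 100 = 92.9693
Fisher = √(L × P) = √(94.8809 × 92.9693) = 93.9202

93.92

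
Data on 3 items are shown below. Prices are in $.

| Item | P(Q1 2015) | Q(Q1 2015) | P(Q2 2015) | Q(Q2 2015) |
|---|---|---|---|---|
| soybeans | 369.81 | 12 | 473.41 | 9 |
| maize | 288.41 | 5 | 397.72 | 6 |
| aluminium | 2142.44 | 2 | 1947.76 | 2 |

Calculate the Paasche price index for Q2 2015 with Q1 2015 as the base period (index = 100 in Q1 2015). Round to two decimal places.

Paasche price index uses current-period quantities as weights.
ΣP(Q2 2015)·Q(Q2 2015) = 473.41×9 + 397.72×6 + 1947.76×2 = 4260.69 + 2386.32 + 3895.52 = 10542.53
ΣP(Q1 2015)·Q(Q2 2015) = 369.81×9 + 288.41×6 + 2142.44×2 = 3328.29 + 1730.46 + 4284.88 = 9343.63
Index = 10542.53 / 9343.63 × 100 = 112.8312

112.83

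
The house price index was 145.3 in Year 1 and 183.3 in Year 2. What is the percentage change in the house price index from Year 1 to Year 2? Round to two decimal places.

Change = (183.3 − 145.3) / 145.3 × 100
       = 38.0 / 145.3 × 100 = 26.1528%

26.15%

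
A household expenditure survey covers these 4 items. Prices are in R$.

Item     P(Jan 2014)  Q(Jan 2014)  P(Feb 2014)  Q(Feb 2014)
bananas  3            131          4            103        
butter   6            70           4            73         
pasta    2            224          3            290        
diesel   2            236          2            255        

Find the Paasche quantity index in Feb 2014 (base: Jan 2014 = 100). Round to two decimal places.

106.98

Paasche quantity index uses current-period prices as weights.
ΣP(Feb 2014)·Q(Feb 2014) = 4×103 + 4×73 + 3×290 + 2×255 = 412 + 292 + 870 + 510 = 2084
ΣP(Feb 2014)·Q(Jan 2014) = 4×131 + 4×70 + 3×224 + 2×236 = 524 + 280 + 672 + 472 = 1948
Index = 2084 / 1948 × 100 = 106.9815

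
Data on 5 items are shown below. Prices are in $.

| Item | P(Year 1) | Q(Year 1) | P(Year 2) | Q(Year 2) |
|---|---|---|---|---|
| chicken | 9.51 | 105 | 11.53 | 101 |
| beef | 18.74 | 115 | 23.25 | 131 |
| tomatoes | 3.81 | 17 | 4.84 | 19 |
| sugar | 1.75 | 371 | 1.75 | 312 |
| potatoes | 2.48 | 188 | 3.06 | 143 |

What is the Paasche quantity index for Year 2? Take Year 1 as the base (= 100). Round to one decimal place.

Paasche quantity index uses current-period prices as weights.
ΣP(Year 2)·Q(Year 2) = 11.53×101 + 23.25×131 + 4.84×19 + 1.75×312 + 3.06×143 = 1164.53 + 3045.75 + 91.96 + 546 + 437.58 = 5285.82
ΣP(Year 2)·Q(Year 1) = 11.53×105 + 23.25×115 + 4.84×17 + 1.75×371 + 3.06×188 = 1210.65 + 2673.75 + 82.28 + 649.25 + 575.28 = 5191.21
Index = 5285.82 / 5191.21 × 100 = 101.8225

101.8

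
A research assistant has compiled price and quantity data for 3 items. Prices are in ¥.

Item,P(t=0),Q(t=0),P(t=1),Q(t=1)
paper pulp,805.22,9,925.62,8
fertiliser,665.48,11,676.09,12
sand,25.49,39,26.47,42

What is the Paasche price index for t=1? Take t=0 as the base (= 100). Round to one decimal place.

107.3

Paasche price index uses current-period quantities as weights.
ΣP(t=1)·Q(t=1) = 925.62×8 + 676.09×12 + 26.47×42 = 7404.96 + 8113.08 + 1111.74 = 16629.78
ΣP(t=0)·Q(t=1) = 805.22×8 + 665.48×12 + 25.49×42 = 6441.76 + 7985.76 + 1070.58 = 15498.1
Index = 16629.78 / 15498.1 × 100 = 107.3021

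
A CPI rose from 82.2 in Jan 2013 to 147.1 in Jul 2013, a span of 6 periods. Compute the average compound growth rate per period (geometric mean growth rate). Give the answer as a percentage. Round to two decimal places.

10.19%

Growth factor = (147.1/82.2)^(1/6) = (1.789538)^(1/6) = 1.101853
Growth rate = 1.101853 − 1 = 0.101853 = 10.1853%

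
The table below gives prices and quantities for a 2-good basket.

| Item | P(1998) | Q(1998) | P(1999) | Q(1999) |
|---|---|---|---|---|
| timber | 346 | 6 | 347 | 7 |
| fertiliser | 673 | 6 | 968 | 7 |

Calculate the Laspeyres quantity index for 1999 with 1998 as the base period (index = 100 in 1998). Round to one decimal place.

116.7

Laspeyres quantity index uses base-period prices as weights.
ΣP(1998)·Q(1999) = 346×7 + 673×7 = 2422 + 4711 = 7133
ΣP(1998)·Q(1998) = 346×6 + 673×6 = 2076 + 4038 = 6114
Index = 7133 / 6114 × 100 = 116.6667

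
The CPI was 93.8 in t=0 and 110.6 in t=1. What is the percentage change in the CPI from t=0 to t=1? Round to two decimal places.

Change = (110.6 − 93.8) / 93.8 × 100
       = 16.8 / 93.8 × 100 = 17.9104%

17.91%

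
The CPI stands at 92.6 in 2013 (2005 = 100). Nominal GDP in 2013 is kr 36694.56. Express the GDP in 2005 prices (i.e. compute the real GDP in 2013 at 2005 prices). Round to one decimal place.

Real = Nominal ÷ (Index/100) = 36694.56 ÷ (92.6/100)
     = 36694.56 ÷ 0.926 = 39626.9546

39627.0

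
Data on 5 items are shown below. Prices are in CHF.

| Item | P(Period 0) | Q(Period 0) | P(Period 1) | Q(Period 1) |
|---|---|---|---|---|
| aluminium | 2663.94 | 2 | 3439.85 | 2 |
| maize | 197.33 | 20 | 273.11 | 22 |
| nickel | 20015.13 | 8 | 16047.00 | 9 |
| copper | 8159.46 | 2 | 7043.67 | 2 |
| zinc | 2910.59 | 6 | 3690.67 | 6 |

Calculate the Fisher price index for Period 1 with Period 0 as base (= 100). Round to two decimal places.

86.83

Laspeyres component (base-period weights):
ΣP(Period 1)Q(Period 0) = 3439.85×2 + 273.11×20 + 16047.00×8 + 7043.67×2 + 3690.67×6 = 6879.7 + 5462.2 + 128376 + 14087.34 + 22144.02 = 176949.26
ΣP(Period 0)Q(Period 0) = 2663.94×2 + 197.33×20 + 20015.13×8 + 8159.46×2 + 2910.59×6 = 5327.88 + 3946.6 + 160121.04 + 16318.92 + 17463.54 = 203177.98
L = 176949.26 / 203177.98 × 100 = 87.0908
Paasche component (current-period weights):
ΣP(Period 1)Q(Period 1) = 3439.85×2 + 273.11×22 + 16047.00×9 + 7043.67×2 + 3690.67×6 = 6879.7 + 6008.42 + 144423 + 14087.34 + 22144.02 = 193542.48
ΣP(Period 0)Q(Period 1) = 2663.94×2 + 197.33×22 + 20015.13×9 + 8159.46×2 + 2910.59×6 = 5327.88 + 4341.26 + 180136.17 + 16318.92 + 17463.54 = 223587.77
P = 193542.48 / 223587.77 × 100 = 86.5622
Fisher = √(L × P) = √(87.0908 × 86.5622) = 86.8261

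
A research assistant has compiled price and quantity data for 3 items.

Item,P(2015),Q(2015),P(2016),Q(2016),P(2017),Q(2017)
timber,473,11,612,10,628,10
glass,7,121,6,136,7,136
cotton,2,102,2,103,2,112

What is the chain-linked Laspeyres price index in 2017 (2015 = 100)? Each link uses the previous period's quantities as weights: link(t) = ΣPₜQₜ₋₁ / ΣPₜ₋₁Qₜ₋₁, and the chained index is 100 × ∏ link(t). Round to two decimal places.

127.59

Link 2015→2016:
ΣP(2016)Q(2015) = 612×11 + 6×121 + 2×102 = 6732 + 726 + 204 = 7662
ΣP(2015)Q(2015) = 473×11 + 7×121 + 2×102 = 5203 + 847 + 204 = 6254
link = 7662/6254 = 1.225136
Link 2016→2017:
ΣP(2017)Q(2016) = 628×10 + 7×136 + 2×103 = 6280 + 952 + 206 = 7438
ΣP(2016)Q(2016) = 612×10 + 6×136 + 2×103 = 6120 + 816 + 206 = 7142
link = 7438/7142 = 1.041445
Chained index = 100 × 1.225136 × 1.041445 = 127.5912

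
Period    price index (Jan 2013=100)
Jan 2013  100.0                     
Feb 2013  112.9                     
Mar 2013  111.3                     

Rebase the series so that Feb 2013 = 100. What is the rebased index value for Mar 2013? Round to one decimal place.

Rebased(Mar 2013) = 111.3 / 112.9 × 100 = 98.5828

98.6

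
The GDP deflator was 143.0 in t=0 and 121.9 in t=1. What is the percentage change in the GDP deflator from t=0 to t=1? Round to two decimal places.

Change = (121.9 − 143.0) / 143.0 × 100
       = -21.1 / 143.0 × 100 = -14.7552%

-14.76%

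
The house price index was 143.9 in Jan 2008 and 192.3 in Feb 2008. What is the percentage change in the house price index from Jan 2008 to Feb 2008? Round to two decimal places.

Change = (192.3 − 143.9) / 143.9 × 100
       = 48.4 / 143.9 × 100 = 33.6345%

33.63%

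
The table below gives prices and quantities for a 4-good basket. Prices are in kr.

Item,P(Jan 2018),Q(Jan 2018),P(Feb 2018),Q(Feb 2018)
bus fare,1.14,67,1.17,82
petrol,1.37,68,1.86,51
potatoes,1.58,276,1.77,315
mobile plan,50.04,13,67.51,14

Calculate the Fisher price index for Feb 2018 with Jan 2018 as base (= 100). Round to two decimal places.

Laspeyres component (base-period weights):
ΣP(Feb 2018)Q(Jan 2018) = 1.17×67 + 1.86×68 + 1.77×276 + 67.51×13 = 78.39 + 126.48 + 488.52 + 877.63 = 1571.02
ΣP(Jan 2018)Q(Jan 2018) = 1.14×67 + 1.37×68 + 1.58×276 + 50.04×13 = 76.38 + 93.16 + 436.08 + 650.52 = 1256.14
L = 1571.02 / 1256.14 × 100 = 125.0673
Paasche component (current-period weights):
ΣP(Feb 2018)Q(Feb 2018) = 1.17×82 + 1.86×51 + 1.77×315 + 67.51×14 = 95.94 + 94.86 + 557.55 + 945.14 = 1693.49
ΣP(Jan 2018)Q(Feb 2018) = 1.14×82 + 1.37×51 + 1.58×315 + 50.04×14 = 93.48 + 69.87 + 497.7 + 700.56 = 1361.61
P = 1693.49 / 1361.61 × 100 = 124.3741
Fisher = √(L × P) = √(125.0673 × 124.3741) = 124.7202

124.72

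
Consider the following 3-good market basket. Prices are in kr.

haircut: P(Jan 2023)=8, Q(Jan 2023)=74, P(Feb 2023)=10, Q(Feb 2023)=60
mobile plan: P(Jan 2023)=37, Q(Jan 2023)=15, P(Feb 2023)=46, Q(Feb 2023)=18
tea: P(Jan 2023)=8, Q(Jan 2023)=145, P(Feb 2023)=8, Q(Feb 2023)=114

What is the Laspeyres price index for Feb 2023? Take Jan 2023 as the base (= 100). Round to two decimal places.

112.27

Laspeyres price index uses base-period quantities as weights.
ΣP(Feb 2023)·Q(Jan 2023) = 10×74 + 46×15 + 8×145 = 740 + 690 + 1160 = 2590
ΣP(Jan 2023)·Q(Jan 2023) = 8×74 + 37×15 + 8×145 = 592 + 555 + 1160 = 2307
Index = 2590 / 2307 × 100 = 112.2670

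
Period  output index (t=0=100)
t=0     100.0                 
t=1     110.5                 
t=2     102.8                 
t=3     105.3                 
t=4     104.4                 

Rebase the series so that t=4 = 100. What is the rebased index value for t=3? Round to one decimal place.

100.9

Rebased(t=3) = 105.3 / 104.4 × 100 = 100.8621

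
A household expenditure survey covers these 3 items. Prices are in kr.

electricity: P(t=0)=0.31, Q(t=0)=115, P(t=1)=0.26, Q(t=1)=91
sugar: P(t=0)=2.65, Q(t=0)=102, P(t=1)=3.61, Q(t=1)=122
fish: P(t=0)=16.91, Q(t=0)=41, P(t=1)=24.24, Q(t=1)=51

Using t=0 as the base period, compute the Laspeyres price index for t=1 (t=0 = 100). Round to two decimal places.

139.30

Laspeyres price index uses base-period quantities as weights.
ΣP(t=1)·Q(t=0) = 0.26×115 + 3.61×102 + 24.24×41 = 29.9 + 368.22 + 993.84 = 1391.96
ΣP(t=0)·Q(t=0) = 0.31×115 + 2.65×102 + 16.91×41 = 35.65 + 270.3 + 693.31 = 999.26
Index = 1391.96 / 999.26 × 100 = 139.2991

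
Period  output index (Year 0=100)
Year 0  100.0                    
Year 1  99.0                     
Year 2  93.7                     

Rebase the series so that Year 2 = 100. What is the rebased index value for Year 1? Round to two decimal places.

Rebased(Year 1) = 99.0 / 93.7 × 100 = 105.6564

105.66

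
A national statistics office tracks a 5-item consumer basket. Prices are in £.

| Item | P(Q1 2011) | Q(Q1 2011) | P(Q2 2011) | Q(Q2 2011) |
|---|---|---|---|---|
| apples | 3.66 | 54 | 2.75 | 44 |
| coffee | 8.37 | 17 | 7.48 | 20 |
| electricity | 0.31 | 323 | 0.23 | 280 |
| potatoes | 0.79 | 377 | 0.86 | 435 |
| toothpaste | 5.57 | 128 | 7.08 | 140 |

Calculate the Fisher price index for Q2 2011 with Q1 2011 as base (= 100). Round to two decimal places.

Laspeyres component (base-period weights):
ΣP(Q2 2011)Q(Q1 2011) = 2.75×54 + 7.48×17 + 0.23×323 + 0.86×377 + 7.08×128 = 148.5 + 127.16 + 74.29 + 324.22 + 906.24 = 1580.41
ΣP(Q1 2011)Q(Q1 2011) = 3.66×54 + 8.37×17 + 0.31×323 + 0.79×377 + 5.57×128 = 197.64 + 142.29 + 100.13 + 297.83 + 712.96 = 1450.85
L = 1580.41 / 1450.85 × 100 = 108.9299
Paasche component (current-period weights):
ΣP(Q2 2011)Q(Q2 2011) = 2.75×44 + 7.48×20 + 0.23×280 + 0.86×435 + 7.08×140 = 121 + 149.6 + 64.4 + 374.1 + 991.2 = 1700.3
ΣP(Q1 2011)Q(Q2 2011) = 3.66×44 + 8.37×20 + 0.31×280 + 0.79×435 + 5.57×140 = 161.04 + 167.4 + 86.8 + 343.65 + 779.8 = 1538.69
P = 1700.3 / 1538.69 × 100 = 110.5031
Fisher = √(L × P) = √(108.9299 × 110.5031) = 109.7137

109.71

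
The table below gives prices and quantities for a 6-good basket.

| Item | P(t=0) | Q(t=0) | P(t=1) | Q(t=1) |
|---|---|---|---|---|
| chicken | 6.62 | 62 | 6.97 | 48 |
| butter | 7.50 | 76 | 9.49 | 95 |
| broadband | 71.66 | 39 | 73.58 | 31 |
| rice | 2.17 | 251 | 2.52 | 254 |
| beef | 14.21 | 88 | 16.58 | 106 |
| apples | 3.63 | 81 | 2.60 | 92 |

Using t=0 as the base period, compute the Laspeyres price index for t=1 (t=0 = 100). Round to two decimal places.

107.86

Laspeyres price index uses base-period quantities as weights.
ΣP(t=1)·Q(t=0) = 6.97×62 + 9.49×76 + 73.58×39 + 2.52×251 + 16.58×88 + 2.60×81 = 432.14 + 721.24 + 2869.62 + 632.52 + 1459.04 + 210.6 = 6325.16
ΣP(t=0)·Q(t=0) = 6.62×62 + 7.50×76 + 71.66×39 + 2.17×251 + 14.21×88 + 3.63×81 = 410.44 + 570 + 2794.74 + 544.67 + 1250.48 + 294.03 = 5864.36
Index = 6325.16 / 5864.36 × 100 = 107.8576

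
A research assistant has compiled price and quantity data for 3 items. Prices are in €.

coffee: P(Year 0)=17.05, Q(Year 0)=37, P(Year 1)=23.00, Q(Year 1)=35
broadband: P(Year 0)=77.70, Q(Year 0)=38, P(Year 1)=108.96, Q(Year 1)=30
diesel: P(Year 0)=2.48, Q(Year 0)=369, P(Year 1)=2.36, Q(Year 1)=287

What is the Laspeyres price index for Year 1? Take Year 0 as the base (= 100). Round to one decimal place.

130.3

Laspeyres price index uses base-period quantities as weights.
ΣP(Year 1)·Q(Year 0) = 23.00×37 + 108.96×38 + 2.36×369 = 851 + 4140.48 + 870.84 = 5862.32
ΣP(Year 0)·Q(Year 0) = 17.05×37 + 77.70×38 + 2.48×369 = 630.85 + 2952.6 + 915.12 = 4498.57
Index = 5862.32 / 4498.57 × 100 = 130.3152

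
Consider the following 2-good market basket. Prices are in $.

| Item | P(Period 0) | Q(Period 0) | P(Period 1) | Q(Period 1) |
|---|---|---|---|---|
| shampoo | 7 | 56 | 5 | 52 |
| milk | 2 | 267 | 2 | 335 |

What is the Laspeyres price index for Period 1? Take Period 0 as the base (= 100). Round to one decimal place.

Laspeyres price index uses base-period quantities as weights.
ΣP(Period 1)·Q(Period 0) = 5×56 + 2×267 = 280 + 534 = 814
ΣP(Period 0)·Q(Period 0) = 7×56 + 2×267 = 392 + 534 = 926
Index = 814 / 926 × 100 = 87.9050

87.9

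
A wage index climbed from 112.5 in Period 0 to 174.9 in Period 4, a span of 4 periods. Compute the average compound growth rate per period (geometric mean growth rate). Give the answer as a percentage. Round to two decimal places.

11.66%

Growth factor = (174.9/112.5)^(1/4) = (1.554667)^(1/4) = 1.116630
Growth rate = 1.116630 − 1 = 0.116630 = 11.6630%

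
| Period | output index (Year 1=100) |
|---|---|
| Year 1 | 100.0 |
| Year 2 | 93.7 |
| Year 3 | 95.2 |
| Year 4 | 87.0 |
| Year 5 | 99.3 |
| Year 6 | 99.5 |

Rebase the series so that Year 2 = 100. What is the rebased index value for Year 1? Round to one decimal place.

106.7

Rebased(Year 1) = 100.0 / 93.7 × 100 = 106.7236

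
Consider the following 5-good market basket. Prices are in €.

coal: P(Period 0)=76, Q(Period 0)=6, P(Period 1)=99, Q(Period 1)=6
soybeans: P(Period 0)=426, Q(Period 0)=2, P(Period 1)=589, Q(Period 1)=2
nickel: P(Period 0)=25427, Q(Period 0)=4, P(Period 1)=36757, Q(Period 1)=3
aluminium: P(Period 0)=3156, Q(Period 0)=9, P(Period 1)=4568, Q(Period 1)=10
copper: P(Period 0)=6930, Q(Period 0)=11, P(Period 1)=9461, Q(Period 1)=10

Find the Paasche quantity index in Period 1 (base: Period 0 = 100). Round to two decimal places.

85.83

Paasche quantity index uses current-period prices as weights.
ΣP(Period 1)·Q(Period 1) = 99×6 + 589×2 + 36757×3 + 4568×10 + 9461×10 = 594 + 1178 + 110271 + 45680 + 94610 = 252333
ΣP(Period 1)·Q(Period 0) = 99×6 + 589×2 + 36757×4 + 4568×9 + 9461×11 = 594 + 1178 + 147028 + 41112 + 104071 = 293983
Index = 252333 / 293983 × 100 = 85.8325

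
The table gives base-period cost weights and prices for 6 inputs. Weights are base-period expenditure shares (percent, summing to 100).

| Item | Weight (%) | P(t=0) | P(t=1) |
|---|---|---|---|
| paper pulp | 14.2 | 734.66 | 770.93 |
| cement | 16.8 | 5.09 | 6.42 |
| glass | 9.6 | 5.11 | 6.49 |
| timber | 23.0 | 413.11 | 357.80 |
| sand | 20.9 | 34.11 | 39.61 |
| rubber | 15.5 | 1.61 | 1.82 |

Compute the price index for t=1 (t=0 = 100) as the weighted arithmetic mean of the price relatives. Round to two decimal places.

110.00

paper pulp: 14.2 × (770.93/734.66) = 14.2 × 1.049370 = 14.9011
cement: 16.8 × (6.42/5.09) = 16.8 × 1.261297 = 21.1898
glass: 9.6 × (6.49/5.11) = 9.6 × 1.270059 = 12.1926
timber: 23.0 × (357.80/413.11) = 23.0 × 0.866113 = 19.9206
sand: 20.9 × (39.61/34.11) = 20.9 × 1.161243 = 24.2700
rubber: 15.5 × (1.82/1.61) = 15.5 × 1.130435 = 17.5217
Index = Σ wᵢ·(p₁ᵢ/p₀ᵢ) = 14.9011 + 21.1898 + 12.1926 + 19.9206 + 24.2700 + 17.5217 = 109.9957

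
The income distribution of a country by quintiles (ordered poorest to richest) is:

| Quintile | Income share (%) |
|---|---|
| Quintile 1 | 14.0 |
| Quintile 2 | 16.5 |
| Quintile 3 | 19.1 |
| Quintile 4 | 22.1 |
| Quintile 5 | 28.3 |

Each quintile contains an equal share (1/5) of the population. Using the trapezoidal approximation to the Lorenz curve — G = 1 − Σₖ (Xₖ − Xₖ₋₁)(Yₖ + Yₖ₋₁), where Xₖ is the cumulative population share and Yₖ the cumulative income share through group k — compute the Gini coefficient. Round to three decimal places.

Cumulative income shares Yₖ: 0.1400, 0.3050, 0.4960, 0.7170, 1.0000
Σ (Xₖ−Xₖ₋₁)(Yₖ+Yₖ₋₁) = (1/5)(0.1400+0.0000) + (1/5)(0.3050+0.1400) + (1/5)(0.4960+0.3050) + (1/5)(0.7170+0.4960) + (1/5)(1.0000+0.7170)
  = 0.0280 + 0.0890 + 0.1602 + 0.2426 + 0.3434 = 0.8632
G = 1 − 0.8632 = 0.1368

0.137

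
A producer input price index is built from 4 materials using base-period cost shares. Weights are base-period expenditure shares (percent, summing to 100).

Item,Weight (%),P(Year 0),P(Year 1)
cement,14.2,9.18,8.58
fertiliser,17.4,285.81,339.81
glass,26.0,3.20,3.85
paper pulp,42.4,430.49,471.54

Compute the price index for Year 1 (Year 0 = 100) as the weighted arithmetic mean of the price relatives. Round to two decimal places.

111.68

cement: 14.2 × (8.58/9.18) = 14.2 × 0.934641 = 13.2719
fertiliser: 17.4 × (339.81/285.81) = 17.4 × 1.188937 = 20.6875
glass: 26.0 × (3.85/3.20) = 26.0 × 1.203125 = 31.2812
paper pulp: 42.4 × (471.54/430.49) = 42.4 × 1.095356 = 46.4431
Index = Σ wᵢ·(p₁ᵢ/p₀ᵢ) = 13.2719 + 20.6875 + 31.2812 + 46.4431 = 111.6838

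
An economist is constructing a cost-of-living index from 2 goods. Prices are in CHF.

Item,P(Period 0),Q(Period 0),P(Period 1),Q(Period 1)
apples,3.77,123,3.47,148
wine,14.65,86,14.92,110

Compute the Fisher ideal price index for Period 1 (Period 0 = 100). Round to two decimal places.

Laspeyres component (base-period weights):
ΣP(Period 1)Q(Period 0) = 3.47×123 + 14.92×86 = 426.81 + 1283.12 = 1709.93
ΣP(Period 0)Q(Period 0) = 3.77×123 + 14.65×86 = 463.71 + 1259.9 = 1723.61
L = 1709.93 / 1723.61 × 100 = 99.2063
Paasche component (current-period weights):
ΣP(Period 1)Q(Period 1) = 3.47×148 + 14.92×110 = 513.56 + 1641.2 = 2154.76
ΣP(Period 0)Q(Period 1) = 3.77×148 + 14.65×110 = 557.96 + 1611.5 = 2169.46
P = 2154.76 / 2169.46 × 100 = 99.3224
Fisher = √(L × P) = √(99.2063 × 99.3224) = 99.2643

99.26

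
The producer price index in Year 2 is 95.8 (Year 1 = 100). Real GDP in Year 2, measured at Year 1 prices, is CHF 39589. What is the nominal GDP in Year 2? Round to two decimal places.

37926.26

Nominal = Real × (Index/100) = 39589 × (95.8/100)
        = 39589 × 0.958 = 37926.2620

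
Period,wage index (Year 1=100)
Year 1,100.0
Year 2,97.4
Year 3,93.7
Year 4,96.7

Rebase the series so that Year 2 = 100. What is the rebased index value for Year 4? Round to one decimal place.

99.3

Rebased(Year 4) = 96.7 / 97.4 × 100 = 99.2813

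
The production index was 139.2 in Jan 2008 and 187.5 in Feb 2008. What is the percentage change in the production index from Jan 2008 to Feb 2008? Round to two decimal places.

Change = (187.5 − 139.2) / 139.2 × 100
       = 48.3 / 139.2 × 100 = 34.6983%

34.70%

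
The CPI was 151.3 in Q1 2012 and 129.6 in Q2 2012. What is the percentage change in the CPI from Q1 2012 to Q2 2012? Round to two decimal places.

-14.34%

Change = (129.6 − 151.3) / 151.3 × 100
       = -21.7 / 151.3 × 100 = -14.3424%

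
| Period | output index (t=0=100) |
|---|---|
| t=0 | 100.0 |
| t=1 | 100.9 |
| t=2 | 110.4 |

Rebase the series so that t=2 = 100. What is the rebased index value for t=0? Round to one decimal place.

90.6

Rebased(t=0) = 100.0 / 110.4 × 100 = 90.5797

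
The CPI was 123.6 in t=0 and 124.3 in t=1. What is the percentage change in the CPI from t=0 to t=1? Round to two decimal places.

Change = (124.3 − 123.6) / 123.6 × 100
       = 0.7 / 123.6 × 100 = 0.5663%

0.57%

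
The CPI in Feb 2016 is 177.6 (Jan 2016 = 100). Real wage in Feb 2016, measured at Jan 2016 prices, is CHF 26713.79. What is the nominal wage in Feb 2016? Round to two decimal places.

Nominal = Real × (Index/100) = 26713.79 × (177.6/100)
        = 26713.79 × 1.776 = 47443.6910

47443.69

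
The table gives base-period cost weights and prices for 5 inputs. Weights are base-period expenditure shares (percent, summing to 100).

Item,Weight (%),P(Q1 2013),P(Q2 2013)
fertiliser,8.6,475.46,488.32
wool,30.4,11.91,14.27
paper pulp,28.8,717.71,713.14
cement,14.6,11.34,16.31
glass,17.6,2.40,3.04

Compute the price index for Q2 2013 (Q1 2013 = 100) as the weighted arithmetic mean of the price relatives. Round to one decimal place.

fertiliser: 8.6 × (488.32/475.46) = 8.6 × 1.027047 = 8.8326
wool: 30.4 × (14.27/11.91) = 30.4 × 1.198153 = 36.4238
paper pulp: 28.8 × (713.14/717.71) = 28.8 × 0.993633 = 28.6166
cement: 14.6 × (16.31/11.34) = 14.6 × 1.438272 = 20.9988
glass: 17.6 × (3.04/2.40) = 17.6 × 1.266667 = 22.2933
Index = Σ wᵢ·(p₁ᵢ/p₀ᵢ) = 8.8326 + 36.4238 + 28.6166 + 20.9988 + 22.2933 = 117.1652

117.2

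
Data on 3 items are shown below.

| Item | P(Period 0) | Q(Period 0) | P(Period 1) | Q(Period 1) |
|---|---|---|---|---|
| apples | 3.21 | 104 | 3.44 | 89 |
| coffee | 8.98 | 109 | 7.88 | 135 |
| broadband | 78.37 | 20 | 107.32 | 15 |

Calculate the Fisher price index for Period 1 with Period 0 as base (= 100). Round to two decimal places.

114.08

Laspeyres component (base-period weights):
ΣP(Period 1)Q(Period 0) = 3.44×104 + 7.88×109 + 107.32×20 = 357.76 + 858.92 + 2146.4 = 3363.08
ΣP(Period 0)Q(Period 0) = 3.21×104 + 8.98×109 + 78.37×20 = 333.84 + 978.82 + 1567.4 = 2880.06
L = 3363.08 / 2880.06 × 100 = 116.7712
Paasche component (current-period weights):
ΣP(Period 1)Q(Period 1) = 3.44×89 + 7.88×135 + 107.32×15 = 306.16 + 1063.8 + 1609.8 = 2979.76
ΣP(Period 0)Q(Period 1) = 3.21×89 + 8.98×135 + 78.37×15 = 285.69 + 1212.3 + 1175.55 = 2673.54
P = 2979.76 / 2673.54 × 100 = 111.4537
Fisher = √(L × P) = √(116.7712 × 111.4537) = 114.0815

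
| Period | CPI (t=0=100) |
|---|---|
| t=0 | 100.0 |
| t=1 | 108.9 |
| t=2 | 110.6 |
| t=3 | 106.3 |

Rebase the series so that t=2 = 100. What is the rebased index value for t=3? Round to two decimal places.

96.11

Rebased(t=3) = 106.3 / 110.6 × 100 = 96.1121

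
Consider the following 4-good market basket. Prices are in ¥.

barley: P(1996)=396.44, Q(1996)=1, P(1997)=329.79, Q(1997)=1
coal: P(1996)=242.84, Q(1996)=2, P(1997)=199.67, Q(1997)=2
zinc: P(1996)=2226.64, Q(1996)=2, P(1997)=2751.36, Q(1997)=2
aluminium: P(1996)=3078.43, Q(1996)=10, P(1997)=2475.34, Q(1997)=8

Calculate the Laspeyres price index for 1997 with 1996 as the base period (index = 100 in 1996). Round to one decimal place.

Laspeyres price index uses base-period quantities as weights.
ΣP(1997)·Q(1996) = 329.79×1 + 199.67×2 + 2751.36×2 + 2475.34×10 = 329.79 + 399.34 + 5502.72 + 24753.4 = 30985.25
ΣP(1996)·Q(1996) = 396.44×1 + 242.84×2 + 2226.64×2 + 3078.43×10 = 396.44 + 485.68 + 4453.28 + 30784.3 = 36119.7
Index = 30985.25 / 36119.7 × 100 = 85.7849

85.8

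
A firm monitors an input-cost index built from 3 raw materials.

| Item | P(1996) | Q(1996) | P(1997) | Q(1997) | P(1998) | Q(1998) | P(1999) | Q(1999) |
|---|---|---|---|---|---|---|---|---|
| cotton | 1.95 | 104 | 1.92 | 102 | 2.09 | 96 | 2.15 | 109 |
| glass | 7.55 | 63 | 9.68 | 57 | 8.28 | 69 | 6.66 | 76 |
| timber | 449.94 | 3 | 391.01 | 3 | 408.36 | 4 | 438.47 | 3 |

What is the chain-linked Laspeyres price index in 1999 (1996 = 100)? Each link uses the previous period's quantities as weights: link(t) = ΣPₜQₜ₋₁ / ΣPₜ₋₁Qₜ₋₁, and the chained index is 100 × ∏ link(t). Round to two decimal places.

Link 1996→1997:
ΣP(1997)Q(1996) = 1.92×104 + 9.68×63 + 391.01×3 = 199.68 + 609.84 + 1173.03 = 1982.55
ΣP(1996)Q(1996) = 1.95×104 + 7.55×63 + 449.94×3 = 202.8 + 475.65 + 1349.82 = 2028.27
link = 1982.55/2028.27 = 0.977459
Link 1997→1998:
ΣP(1998)Q(1997) = 2.09×102 + 8.28×57 + 408.36×3 = 213.18 + 471.96 + 1225.08 = 1910.22
ΣP(1997)Q(1997) = 1.92×102 + 9.68×57 + 391.01×3 = 195.84 + 551.76 + 1173.03 = 1920.63
link = 1910.22/1920.63 = 0.994580
Link 1998→1999:
ΣP(1999)Q(1998) = 2.15×96 + 6.66×69 + 438.47×4 = 206.4 + 459.54 + 1753.88 = 2419.82
ΣP(1998)Q(1998) = 2.09×96 + 8.28×69 + 408.36×4 = 200.64 + 571.32 + 1633.44 = 2405.4
link = 2419.82/2405.4 = 1.005995
Chained index = 100 × 0.977459 × 0.994580 × 1.005995 = 97.7989

97.80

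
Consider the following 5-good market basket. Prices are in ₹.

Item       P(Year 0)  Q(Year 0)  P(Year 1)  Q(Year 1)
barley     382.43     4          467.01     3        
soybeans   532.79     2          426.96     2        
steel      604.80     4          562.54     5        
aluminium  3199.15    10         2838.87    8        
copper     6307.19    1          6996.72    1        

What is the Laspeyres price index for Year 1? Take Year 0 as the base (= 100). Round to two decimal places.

Laspeyres price index uses base-period quantities as weights.
ΣP(Year 1)·Q(Year 0) = 467.01×4 + 426.96×2 + 562.54×4 + 2838.87×10 + 6996.72×1 = 1868.04 + 853.92 + 2250.16 + 28388.7 + 6996.72 = 40357.54
ΣP(Year 0)·Q(Year 0) = 382.43×4 + 532.79×2 + 604.80×4 + 3199.15×10 + 6307.19×1 = 1529.72 + 1065.58 + 2419.2 + 31991.5 + 6307.19 = 43313.19
Index = 40357.54 / 43313.19 × 100 = 93.1761

93.18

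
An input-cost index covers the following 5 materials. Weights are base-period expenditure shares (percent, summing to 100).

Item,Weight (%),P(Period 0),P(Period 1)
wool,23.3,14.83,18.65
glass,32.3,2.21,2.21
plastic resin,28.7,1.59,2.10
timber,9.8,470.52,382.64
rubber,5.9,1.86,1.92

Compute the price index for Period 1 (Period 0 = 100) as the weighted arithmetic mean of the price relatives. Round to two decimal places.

wool: 23.3 × (18.65/14.83) = 23.3 × 1.257586 = 29.3018
glass: 32.3 × (2.21/2.21) = 32.3 × 1.000000 = 32.3000
plastic resin: 28.7 × (2.10/1.59) = 28.7 × 1.320755 = 37.9057
timber: 9.8 × (382.64/470.52) = 9.8 × 0.813228 = 7.9696
rubber: 5.9 × (1.92/1.86) = 5.9 × 1.032258 = 6.0903
Index = Σ wᵢ·(p₁ᵢ/p₀ᵢ) = 29.3018 + 32.3000 + 37.9057 + 7.9696 + 6.0903 = 113.5674

113.57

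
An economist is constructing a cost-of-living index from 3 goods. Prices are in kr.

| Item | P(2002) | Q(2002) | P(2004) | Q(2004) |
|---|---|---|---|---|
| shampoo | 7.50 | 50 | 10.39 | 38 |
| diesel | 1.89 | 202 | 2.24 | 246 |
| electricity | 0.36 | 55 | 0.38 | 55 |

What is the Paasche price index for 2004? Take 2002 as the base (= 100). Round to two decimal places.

125.60

Paasche price index uses current-period quantities as weights.
ΣP(2004)·Q(2004) = 10.39×38 + 2.24×246 + 0.38×55 = 394.82 + 551.04 + 20.9 = 966.76
ΣP(2002)·Q(2004) = 7.50×38 + 1.89×246 + 0.36×55 = 285 + 464.94 + 19.8 = 769.74
Index = 966.76 / 769.74 × 100 = 125.5957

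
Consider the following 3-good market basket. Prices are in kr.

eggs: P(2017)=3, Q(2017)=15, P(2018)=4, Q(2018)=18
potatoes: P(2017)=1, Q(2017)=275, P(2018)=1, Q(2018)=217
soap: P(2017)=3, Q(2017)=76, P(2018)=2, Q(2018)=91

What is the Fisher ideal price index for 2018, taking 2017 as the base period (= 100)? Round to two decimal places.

87.72

Laspeyres component (base-period weights):
ΣP(2018)Q(2017) = 4×15 + 1×275 + 2×76 = 60 + 275 + 152 = 487
ΣP(2017)Q(2017) = 3×15 + 1×275 + 3×76 = 45 + 275 + 228 = 548
L = 487 / 548 × 100 = 88.8686
Paasche component (current-period weights):
ΣP(2018)Q(2018) = 4×18 + 1×217 + 2×91 = 72 + 217 + 182 = 471
ΣP(2017)Q(2018) = 3×18 + 1×217 + 3×91 = 54 + 217 + 273 = 544
P = 471 / 544 × 100 = 86.5809
Fisher = √(L × P) = √(88.8686 × 86.5809) = 87.7173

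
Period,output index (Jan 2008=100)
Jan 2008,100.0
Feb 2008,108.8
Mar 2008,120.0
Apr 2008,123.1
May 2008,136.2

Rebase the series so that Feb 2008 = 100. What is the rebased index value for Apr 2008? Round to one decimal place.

Rebased(Apr 2008) = 123.1 / 108.8 × 100 = 113.1434

113.1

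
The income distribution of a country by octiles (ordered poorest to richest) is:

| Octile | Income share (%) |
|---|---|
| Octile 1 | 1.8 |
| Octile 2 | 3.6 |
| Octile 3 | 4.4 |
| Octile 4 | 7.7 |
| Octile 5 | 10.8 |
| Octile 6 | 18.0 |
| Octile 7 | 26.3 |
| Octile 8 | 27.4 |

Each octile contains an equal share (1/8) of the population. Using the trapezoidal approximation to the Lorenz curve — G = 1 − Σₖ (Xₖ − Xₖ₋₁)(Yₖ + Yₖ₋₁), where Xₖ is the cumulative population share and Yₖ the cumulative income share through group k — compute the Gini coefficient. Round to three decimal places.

0.421

Cumulative income shares Yₖ: 0.0180, 0.0540, 0.0980, 0.1750, 0.2830, 0.4630, 0.7260, 1.0000
Σ (Xₖ−Xₖ₋₁)(Yₖ+Yₖ₋₁) = (1/8)(0.0180+0.0000) + (1/8)(0.0540+0.0180) + (1/8)(0.0980+0.0540) + (1/8)(0.1750+0.0980) + (1/8)(0.2830+0.1750) + (1/8)(0.4630+0.2830) + (1/8)(0.7260+0.4630) + (1/8)(1.0000+0.7260)
  = 0.0023 + 0.0090 + 0.0190 + 0.0341 + 0.0573 + 0.0932 + 0.1486 + 0.2157 = 0.5793
G = 1 − 0.5793 = 0.4207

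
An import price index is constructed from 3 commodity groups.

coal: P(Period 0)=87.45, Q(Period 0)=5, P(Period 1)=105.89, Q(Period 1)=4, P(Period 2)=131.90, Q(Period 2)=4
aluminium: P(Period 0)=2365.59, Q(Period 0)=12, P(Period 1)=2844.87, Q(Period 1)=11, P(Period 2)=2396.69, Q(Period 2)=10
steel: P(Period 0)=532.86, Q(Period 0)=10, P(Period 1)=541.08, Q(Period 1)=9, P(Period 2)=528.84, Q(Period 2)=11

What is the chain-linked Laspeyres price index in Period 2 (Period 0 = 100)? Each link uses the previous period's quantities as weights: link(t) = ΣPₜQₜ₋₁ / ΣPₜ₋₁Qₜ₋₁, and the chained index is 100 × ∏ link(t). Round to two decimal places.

Link Period 0→Period 1:
ΣP(Period 1)Q(Period 0) = 105.89×5 + 2844.87×12 + 541.08×10 = 529.45 + 34138.44 + 5410.8 = 40078.69
ΣP(Period 0)Q(Period 0) = 87.45×5 + 2365.59×12 + 532.86×10 = 437.25 + 28387.08 + 5328.6 = 34152.93
link = 40078.69/34152.93 = 1.173507
Link Period 1→Period 2:
ΣP(Period 2)Q(Period 1) = 131.90×4 + 2396.69×11 + 528.84×9 = 527.6 + 26363.59 + 4759.56 = 31650.75
ΣP(Period 1)Q(Period 1) = 105.89×4 + 2844.87×11 + 541.08×9 = 423.56 + 31293.57 + 4869.72 = 36586.85
link = 31650.75/36586.85 = 0.865085
Chained index = 100 × 1.173507 × 0.865085 = 101.5183

101.52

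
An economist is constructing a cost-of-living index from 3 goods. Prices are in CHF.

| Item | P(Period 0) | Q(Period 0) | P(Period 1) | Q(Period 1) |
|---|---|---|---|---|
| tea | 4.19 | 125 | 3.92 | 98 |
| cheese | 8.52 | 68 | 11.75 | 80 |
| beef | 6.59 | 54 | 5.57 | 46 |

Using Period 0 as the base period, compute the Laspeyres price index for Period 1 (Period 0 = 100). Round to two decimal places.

Laspeyres price index uses base-period quantities as weights.
ΣP(Period 1)·Q(Period 0) = 3.92×125 + 11.75×68 + 5.57×54 = 490 + 799 + 300.78 = 1589.78
ΣP(Period 0)·Q(Period 0) = 4.19×125 + 8.52×68 + 6.59×54 = 523.75 + 579.36 + 355.86 = 1458.97
Index = 1589.78 / 1458.97 × 100 = 108.9659

108.97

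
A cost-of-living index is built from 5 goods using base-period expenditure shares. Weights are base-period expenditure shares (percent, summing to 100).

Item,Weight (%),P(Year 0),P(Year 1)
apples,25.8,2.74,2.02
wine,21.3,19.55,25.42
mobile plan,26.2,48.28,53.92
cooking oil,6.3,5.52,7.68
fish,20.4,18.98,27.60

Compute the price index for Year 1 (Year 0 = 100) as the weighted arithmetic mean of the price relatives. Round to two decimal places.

114.41

apples: 25.8 × (2.02/2.74) = 25.8 × 0.737226 = 19.0204
wine: 21.3 × (25.42/19.55) = 21.3 × 1.300256 = 27.6954
mobile plan: 26.2 × (53.92/48.28) = 26.2 × 1.116819 = 29.2606
cooking oil: 6.3 × (7.68/5.52) = 6.3 × 1.391304 = 8.7652
fish: 20.4 × (27.60/18.98) = 20.4 × 1.454162 = 29.6649
Index = Σ wᵢ·(p₁ᵢ/p₀ᵢ) = 19.0204 + 27.6954 + 29.2606 + 8.7652 + 29.6649 = 114.4067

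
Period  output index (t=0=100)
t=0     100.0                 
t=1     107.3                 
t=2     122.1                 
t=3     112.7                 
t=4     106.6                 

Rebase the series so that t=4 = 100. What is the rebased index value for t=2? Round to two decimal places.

114.54

Rebased(t=2) = 122.1 / 106.6 × 100 = 114.5403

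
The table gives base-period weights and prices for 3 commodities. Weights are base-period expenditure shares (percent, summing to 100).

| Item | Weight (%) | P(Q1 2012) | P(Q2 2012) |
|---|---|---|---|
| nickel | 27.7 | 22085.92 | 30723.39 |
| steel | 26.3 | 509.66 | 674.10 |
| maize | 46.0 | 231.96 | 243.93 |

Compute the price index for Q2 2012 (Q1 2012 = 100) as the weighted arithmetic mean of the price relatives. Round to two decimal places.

121.69

nickel: 27.7 × (30723.39/22085.92) = 27.7 × 1.391085 = 38.5331
steel: 26.3 × (674.10/509.66) = 26.3 × 1.322646 = 34.7856
maize: 46.0 × (243.93/231.96) = 46.0 × 1.051604 = 48.3738
Index = Σ wᵢ·(p₁ᵢ/p₀ᵢ) = 38.5331 + 34.7856 + 48.3738 = 121.6924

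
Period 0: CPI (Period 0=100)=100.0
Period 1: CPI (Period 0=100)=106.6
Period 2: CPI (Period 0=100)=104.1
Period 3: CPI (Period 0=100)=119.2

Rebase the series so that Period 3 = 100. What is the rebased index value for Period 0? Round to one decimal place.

Rebased(Period 0) = 100.0 / 119.2 × 100 = 83.8926

83.9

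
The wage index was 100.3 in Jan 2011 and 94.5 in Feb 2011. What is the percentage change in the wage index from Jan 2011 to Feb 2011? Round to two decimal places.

Change = (94.5 − 100.3) / 100.3 × 100
       = -5.8 / 100.3 × 100 = -5.7827%

-5.78%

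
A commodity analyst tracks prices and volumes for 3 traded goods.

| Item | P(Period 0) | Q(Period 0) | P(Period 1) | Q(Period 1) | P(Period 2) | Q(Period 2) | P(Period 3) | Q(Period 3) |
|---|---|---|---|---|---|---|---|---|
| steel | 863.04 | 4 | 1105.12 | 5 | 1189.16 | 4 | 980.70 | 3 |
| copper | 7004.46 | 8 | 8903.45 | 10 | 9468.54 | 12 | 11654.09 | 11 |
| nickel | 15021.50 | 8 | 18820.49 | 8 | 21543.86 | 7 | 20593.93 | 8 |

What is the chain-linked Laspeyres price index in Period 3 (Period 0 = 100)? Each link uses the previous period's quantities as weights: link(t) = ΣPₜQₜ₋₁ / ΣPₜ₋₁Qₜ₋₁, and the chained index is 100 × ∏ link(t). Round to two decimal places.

Link Period 0→Period 1:
ΣP(Period 1)Q(Period 0) = 1105.12×4 + 8903.45×8 + 18820.49×8 = 4420.48 + 71227.6 + 150563.92 = 226212
ΣP(Period 0)Q(Period 0) = 863.04×4 + 7004.46×8 + 15021.50×8 = 3452.16 + 56035.68 + 120172 = 179659.84
link = 226212/179659.84 = 1.259113
Link Period 1→Period 2:
ΣP(Period 2)Q(Period 1) = 1189.16×5 + 9468.54×10 + 21543.86×8 = 5945.8 + 94685.4 + 172350.88 = 272982.08
ΣP(Period 1)Q(Period 1) = 1105.12×5 + 8903.45×10 + 18820.49×8 = 5525.6 + 89034.5 + 150563.92 = 245124.02
link = 272982.08/245124.02 = 1.113649
Link Period 2→Period 3:
ΣP(Period 3)Q(Period 2) = 980.70×4 + 11654.09×12 + 20593.93×7 = 3922.8 + 139849.08 + 144157.51 = 287929.39
ΣP(Period 2)Q(Period 2) = 1189.16×4 + 9468.54×12 + 21543.86×7 = 4756.64 + 113622.48 + 150807.02 = 269186.14
link = 287929.39/269186.14 = 1.069629
Chained index = 100 × 1.259113 × 1.113649 × 1.069629 = 149.9844

149.98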